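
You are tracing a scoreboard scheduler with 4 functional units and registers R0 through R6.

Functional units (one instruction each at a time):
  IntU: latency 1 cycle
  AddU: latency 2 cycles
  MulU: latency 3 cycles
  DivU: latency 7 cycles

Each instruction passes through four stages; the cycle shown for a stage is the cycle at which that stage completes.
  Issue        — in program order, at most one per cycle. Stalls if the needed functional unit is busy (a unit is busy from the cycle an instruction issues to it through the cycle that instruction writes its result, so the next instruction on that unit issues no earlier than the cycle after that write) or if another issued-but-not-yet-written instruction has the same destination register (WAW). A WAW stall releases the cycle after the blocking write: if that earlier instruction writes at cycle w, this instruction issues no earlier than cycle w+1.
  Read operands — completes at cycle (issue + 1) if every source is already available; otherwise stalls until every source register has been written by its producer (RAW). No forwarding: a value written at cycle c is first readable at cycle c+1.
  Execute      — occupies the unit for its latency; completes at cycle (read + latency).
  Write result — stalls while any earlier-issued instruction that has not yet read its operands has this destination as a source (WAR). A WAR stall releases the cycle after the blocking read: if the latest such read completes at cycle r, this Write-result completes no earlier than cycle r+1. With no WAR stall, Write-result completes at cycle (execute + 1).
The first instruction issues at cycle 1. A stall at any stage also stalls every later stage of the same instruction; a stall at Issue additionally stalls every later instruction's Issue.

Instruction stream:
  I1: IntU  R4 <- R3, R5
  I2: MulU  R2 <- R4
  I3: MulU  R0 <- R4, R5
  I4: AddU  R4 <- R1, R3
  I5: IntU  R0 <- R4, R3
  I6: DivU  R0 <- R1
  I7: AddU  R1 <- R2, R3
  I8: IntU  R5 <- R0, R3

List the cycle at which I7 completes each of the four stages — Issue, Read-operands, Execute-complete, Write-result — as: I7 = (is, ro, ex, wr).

I1: IS=1 RO=2 EX=3 WR=4
I2: IS=2 RO=5 EX=8 WR=9  [RAW R4: wait I1 write@4]
I3: IS=10 RO=11 EX=14 WR=15  [struct: MulU busy until I2 writes@9]
I4: IS=11 RO=12 EX=14 WR=15
I5: IS=16 RO=17 EX=18 WR=19  [WAW R0: wait I3 write@15]
I6: IS=20 RO=21 EX=28 WR=29  [WAW R0: wait I5 write@19]
I7: IS=21 RO=22 EX=24 WR=25
I8: IS=22 RO=30 EX=31 WR=32  [RAW R0: wait I6 write@29]

I7 = (21, 22, 24, 25)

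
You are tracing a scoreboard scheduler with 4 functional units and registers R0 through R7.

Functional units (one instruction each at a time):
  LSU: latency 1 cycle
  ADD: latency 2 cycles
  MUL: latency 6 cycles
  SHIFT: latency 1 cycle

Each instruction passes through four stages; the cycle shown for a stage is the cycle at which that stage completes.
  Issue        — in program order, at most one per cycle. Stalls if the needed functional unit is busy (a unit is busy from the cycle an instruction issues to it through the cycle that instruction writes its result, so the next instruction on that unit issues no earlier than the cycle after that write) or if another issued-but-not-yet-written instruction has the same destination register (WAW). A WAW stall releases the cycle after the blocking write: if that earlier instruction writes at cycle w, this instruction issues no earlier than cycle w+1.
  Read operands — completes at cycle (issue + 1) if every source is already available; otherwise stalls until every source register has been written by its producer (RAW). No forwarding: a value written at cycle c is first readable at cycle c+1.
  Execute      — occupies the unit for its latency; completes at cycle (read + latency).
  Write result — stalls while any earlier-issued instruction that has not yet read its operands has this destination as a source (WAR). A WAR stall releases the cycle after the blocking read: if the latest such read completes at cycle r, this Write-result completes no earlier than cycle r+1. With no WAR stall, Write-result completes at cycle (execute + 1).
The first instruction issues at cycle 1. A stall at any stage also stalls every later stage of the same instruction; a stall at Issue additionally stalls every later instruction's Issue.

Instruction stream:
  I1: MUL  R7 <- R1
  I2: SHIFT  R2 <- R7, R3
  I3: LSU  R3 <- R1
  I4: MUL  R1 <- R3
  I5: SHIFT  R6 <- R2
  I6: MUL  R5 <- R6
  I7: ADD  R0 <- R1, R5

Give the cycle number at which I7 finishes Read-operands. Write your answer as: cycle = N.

cycle = 29

cycle 1: I1 issues→MUL
cycle 2: I1 reads · I2 issues→SHIFT
cycle 3: I3 issues→LSU
cycle 4: I3 reads
cycle 5: I3 exec-done
cycle 8: I1 exec-done
cycle 9: I1 writes R7
cycle 10: I2 reads · I4 issues→MUL
cycle 11: I2 exec-done · I3 writes R3
cycle 12: I2 writes R2 · I4 reads
cycle 13: I5 issues→SHIFT
cycle 14: I5 reads
cycle 15: I5 exec-done
cycle 16: I5 writes R6
cycle 18: I4 exec-done
cycle 19: I4 writes R1
cycle 20: I6 issues→MUL
cycle 21: I6 reads · I7 issues→ADD
cycle 27: I6 exec-done
cycle 28: I6 writes R5
cycle 29: I7 reads
cycle 31: I7 exec-done
cycle 32: I7 writes R0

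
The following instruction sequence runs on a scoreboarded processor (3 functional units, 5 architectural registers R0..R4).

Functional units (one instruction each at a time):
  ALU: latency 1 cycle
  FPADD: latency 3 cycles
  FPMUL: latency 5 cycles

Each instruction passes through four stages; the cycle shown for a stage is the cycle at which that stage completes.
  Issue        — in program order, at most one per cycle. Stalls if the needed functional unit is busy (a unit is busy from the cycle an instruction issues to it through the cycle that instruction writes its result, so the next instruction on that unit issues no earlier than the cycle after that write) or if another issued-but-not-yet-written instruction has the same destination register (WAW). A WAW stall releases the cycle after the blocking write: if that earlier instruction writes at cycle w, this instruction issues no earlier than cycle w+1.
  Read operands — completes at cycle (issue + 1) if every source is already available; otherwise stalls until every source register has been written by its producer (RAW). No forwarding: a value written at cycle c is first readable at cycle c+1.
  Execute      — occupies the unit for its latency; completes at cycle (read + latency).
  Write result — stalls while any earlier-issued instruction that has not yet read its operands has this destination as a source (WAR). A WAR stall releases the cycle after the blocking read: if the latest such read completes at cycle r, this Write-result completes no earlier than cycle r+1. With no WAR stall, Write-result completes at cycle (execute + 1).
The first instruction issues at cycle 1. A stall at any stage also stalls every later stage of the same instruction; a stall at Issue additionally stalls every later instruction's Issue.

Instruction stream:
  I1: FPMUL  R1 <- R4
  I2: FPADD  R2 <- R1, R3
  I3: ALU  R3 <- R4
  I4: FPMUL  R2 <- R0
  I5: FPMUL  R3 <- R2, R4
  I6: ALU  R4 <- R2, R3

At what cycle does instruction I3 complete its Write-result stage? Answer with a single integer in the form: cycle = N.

[1] I1→FPMUL
[2] I1 RO | I2→FPADD
[3] I3→ALU
[4] I3 RO
[5] I3 EX
[7] I1 EX
[8] I1 WR R1
[9] I2 RO
[10] I3 WR R3
[12] I2 EX
[13] I2 WR R2
[14] I4→FPMUL
[15] I4 RO
[20] I4 EX
[21] I4 WR R2
[22] I5→FPMUL
[23] I5 RO | I6→ALU
[28] I5 EX
[29] I5 WR R3
[30] I6 RO
[31] I6 EX
[32] I6 WR R4

cycle = 10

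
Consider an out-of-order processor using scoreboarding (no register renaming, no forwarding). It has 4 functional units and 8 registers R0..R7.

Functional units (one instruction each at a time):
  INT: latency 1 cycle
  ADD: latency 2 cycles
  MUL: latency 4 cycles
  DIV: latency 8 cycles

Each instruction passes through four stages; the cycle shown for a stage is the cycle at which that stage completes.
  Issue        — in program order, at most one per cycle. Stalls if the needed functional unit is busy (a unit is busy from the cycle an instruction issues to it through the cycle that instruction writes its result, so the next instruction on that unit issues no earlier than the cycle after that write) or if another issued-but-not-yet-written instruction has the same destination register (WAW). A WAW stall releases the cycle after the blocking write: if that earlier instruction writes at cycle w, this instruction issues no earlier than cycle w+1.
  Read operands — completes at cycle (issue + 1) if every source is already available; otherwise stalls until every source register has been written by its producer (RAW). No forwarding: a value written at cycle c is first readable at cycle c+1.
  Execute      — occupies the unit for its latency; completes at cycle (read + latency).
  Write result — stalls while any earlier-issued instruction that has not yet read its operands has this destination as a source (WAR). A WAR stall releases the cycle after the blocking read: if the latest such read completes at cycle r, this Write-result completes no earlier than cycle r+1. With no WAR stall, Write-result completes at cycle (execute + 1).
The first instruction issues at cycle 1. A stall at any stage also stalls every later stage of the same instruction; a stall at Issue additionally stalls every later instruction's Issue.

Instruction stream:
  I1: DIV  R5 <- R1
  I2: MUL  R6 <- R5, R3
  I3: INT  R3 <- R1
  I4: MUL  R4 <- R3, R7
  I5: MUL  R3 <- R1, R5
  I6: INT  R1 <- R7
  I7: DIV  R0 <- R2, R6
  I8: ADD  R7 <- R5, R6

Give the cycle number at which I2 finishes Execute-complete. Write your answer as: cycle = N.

I1  is:1  ro:2  ex:10  wr:11
I2  is:2  ro:12  ex:16  wr:17  — RAW R5: wait I1 write@11
I3  is:3  ro:4  ex:5  wr:13  — WAR R3: wait I2 read@12
I4  is:18  ro:19  ex:23  wr:24  — struct: MUL busy until I2 writes@17
I5  is:25  ro:26  ex:30  wr:31  — struct: MUL busy until I4 writes@24
I6  is:26  ro:27  ex:28  wr:29
I7  is:27  ro:28  ex:36  wr:37
I8  is:28  ro:29  ex:31  wr:32

cycle = 16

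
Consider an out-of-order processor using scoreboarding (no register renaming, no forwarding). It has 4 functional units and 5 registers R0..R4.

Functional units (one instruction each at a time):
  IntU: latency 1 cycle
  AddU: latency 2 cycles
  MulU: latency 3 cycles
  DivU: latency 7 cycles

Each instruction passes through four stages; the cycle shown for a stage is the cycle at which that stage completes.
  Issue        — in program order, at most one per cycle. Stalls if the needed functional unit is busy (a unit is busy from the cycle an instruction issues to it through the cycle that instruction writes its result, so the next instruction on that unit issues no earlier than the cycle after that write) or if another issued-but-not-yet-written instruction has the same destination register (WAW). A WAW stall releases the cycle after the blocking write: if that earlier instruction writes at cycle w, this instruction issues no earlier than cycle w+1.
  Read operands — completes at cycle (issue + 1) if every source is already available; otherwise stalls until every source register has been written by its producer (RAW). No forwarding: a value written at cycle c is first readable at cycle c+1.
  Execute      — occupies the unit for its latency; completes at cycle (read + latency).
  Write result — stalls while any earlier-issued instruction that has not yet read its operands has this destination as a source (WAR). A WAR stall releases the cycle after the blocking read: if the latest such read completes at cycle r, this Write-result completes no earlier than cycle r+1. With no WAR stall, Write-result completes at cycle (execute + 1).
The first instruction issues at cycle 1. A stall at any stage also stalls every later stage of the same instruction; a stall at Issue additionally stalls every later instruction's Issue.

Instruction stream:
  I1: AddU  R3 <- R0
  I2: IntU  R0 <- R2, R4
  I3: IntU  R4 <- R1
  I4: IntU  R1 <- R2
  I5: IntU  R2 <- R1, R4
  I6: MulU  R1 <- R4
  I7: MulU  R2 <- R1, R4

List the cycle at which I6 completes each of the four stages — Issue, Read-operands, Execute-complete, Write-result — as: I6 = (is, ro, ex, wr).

I6 = (15, 16, 19, 20)

[1] I1 dispatched to AddU
[2] I1 operands ready; I2 dispatched to IntU
[3] I2 operands ready
[4] I1 complete; I2 complete
[5] R3←I1; R0←I2
[6] I3 dispatched to IntU
[7] I3 operands ready
[8] I3 complete
[9] R4←I3
[10] I4 dispatched to IntU
[11] I4 operands ready
[12] I4 complete
[13] R1←I4
[14] I5 dispatched to IntU
[15] I5 operands ready; I6 dispatched to MulU
[16] I5 complete; I6 operands ready
[17] R2←I5
[19] I6 complete
[20] R1←I6
[21] I7 dispatched to MulU
[22] I7 operands ready
[25] I7 complete
[26] R2←I7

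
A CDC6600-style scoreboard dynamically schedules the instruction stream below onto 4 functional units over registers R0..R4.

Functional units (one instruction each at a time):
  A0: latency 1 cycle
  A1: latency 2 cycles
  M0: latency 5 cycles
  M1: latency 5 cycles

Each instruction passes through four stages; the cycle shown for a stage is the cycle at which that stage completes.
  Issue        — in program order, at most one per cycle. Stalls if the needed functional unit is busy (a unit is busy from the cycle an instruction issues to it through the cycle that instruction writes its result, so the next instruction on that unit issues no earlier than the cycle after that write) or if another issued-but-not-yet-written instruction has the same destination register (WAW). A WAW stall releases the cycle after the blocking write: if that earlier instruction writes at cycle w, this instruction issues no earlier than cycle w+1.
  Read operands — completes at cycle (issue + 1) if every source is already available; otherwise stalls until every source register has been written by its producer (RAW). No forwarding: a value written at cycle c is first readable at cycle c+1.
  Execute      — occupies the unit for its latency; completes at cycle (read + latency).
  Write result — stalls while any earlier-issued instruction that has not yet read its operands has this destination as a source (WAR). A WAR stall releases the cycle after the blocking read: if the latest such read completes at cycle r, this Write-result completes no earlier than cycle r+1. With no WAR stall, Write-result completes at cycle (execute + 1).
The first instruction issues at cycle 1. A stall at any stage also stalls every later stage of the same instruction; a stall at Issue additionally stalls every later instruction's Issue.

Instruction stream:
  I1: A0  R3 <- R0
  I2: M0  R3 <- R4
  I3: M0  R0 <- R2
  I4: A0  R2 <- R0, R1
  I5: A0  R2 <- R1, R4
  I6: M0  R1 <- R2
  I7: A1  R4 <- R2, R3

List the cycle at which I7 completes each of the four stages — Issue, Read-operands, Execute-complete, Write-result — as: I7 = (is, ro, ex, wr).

I7 = (26, 28, 30, 31)

t=1  I1 issues→A0
t=2  I1 reads
t=3  I1 exec-done
t=4  I1 writes R3
t=5  I2 issues→M0
t=6  I2 reads
t=11  I2 exec-done
t=12  I2 writes R3
t=13  I3 issues→M0
t=14  I3 reads; I4 issues→A0
t=19  I3 exec-done
t=20  I3 writes R0
t=21  I4 reads
t=22  I4 exec-done
t=23  I4 writes R2
t=24  I5 issues→A0
t=25  I5 reads; I6 issues→M0
t=26  I5 exec-done; I7 issues→A1
t=27  I5 writes R2
t=28  I6 reads; I7 reads
t=30  I7 exec-done
t=31  I7 writes R4
t=33  I6 exec-done
t=34  I6 writes R1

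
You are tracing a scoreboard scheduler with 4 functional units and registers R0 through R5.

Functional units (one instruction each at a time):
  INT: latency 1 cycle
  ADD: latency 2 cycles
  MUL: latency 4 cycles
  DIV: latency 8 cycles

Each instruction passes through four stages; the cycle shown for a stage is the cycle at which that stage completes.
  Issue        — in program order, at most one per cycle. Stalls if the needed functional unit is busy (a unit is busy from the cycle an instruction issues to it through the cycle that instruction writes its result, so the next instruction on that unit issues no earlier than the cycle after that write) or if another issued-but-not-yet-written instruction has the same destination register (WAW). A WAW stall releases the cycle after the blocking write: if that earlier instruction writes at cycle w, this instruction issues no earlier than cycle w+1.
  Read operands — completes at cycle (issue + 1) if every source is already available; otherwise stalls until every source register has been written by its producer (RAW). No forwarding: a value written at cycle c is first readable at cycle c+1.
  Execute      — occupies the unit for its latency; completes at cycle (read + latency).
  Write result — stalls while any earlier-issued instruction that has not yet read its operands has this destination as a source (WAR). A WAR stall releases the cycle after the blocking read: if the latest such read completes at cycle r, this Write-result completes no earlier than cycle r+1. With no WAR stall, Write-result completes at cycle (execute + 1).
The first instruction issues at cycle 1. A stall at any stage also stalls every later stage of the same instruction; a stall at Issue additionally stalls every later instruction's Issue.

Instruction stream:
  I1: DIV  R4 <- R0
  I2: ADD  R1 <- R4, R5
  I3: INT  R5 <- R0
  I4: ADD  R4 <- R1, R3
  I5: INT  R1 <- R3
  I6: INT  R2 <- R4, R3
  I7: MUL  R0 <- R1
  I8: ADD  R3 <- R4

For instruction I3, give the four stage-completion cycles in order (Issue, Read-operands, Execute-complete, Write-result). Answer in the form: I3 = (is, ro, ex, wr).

I1: IS=1 RO=2 EX=10 WR=11
I2: IS=2 RO=12 EX=14 WR=15  [RAW R4: wait I1 write@11]
I3: IS=3 RO=4 EX=5 WR=13  [WAR R5: wait I2 read@12]
I4: IS=16 RO=17 EX=19 WR=20  [struct: ADD busy until I2 writes@15]
I5: IS=17 RO=18 EX=19 WR=20
I6: IS=21 RO=22 EX=23 WR=24  [struct: INT busy until I5 writes@20]
I7: IS=22 RO=23 EX=27 WR=28
I8: IS=23 RO=24 EX=26 WR=27

I3 = (3, 4, 5, 13)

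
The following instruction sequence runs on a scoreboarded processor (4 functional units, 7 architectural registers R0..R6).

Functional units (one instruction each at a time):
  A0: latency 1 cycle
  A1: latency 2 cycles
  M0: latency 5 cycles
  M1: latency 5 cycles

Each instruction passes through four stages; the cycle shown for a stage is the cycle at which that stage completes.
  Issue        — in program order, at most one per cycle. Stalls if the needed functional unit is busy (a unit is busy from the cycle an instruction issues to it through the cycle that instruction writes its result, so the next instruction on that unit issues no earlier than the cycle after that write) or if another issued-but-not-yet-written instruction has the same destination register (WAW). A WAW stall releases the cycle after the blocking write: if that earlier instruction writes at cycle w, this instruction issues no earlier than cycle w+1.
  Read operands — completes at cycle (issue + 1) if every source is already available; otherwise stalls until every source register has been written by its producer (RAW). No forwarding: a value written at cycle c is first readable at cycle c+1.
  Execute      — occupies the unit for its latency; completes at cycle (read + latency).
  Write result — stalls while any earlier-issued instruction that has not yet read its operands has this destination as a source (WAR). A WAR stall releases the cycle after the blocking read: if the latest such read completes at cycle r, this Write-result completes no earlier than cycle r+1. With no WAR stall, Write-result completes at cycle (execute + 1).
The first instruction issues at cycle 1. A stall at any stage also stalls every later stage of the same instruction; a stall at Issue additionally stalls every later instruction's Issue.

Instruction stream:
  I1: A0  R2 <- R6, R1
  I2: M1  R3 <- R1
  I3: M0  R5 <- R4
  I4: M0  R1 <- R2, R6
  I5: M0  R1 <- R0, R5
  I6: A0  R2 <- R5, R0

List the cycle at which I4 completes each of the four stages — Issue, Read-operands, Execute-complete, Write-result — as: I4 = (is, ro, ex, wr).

cycle 1: I1→A0
cycle 2: I1 RO | I2→M1
cycle 3: I1 EX | I2 RO | I3→M0
cycle 4: I1 WR R2 | I3 RO
cycle 8: I2 EX
cycle 9: I2 WR R3 | I3 EX
cycle 10: I3 WR R5
cycle 11: I4→M0
cycle 12: I4 RO
cycle 17: I4 EX
cycle 18: I4 WR R1
cycle 19: I5→M0
cycle 20: I5 RO | I6→A0
cycle 21: I6 RO
cycle 22: I6 EX
cycle 23: I6 WR R2
cycle 25: I5 EX
cycle 26: I5 WR R1

I4 = (11, 12, 17, 18)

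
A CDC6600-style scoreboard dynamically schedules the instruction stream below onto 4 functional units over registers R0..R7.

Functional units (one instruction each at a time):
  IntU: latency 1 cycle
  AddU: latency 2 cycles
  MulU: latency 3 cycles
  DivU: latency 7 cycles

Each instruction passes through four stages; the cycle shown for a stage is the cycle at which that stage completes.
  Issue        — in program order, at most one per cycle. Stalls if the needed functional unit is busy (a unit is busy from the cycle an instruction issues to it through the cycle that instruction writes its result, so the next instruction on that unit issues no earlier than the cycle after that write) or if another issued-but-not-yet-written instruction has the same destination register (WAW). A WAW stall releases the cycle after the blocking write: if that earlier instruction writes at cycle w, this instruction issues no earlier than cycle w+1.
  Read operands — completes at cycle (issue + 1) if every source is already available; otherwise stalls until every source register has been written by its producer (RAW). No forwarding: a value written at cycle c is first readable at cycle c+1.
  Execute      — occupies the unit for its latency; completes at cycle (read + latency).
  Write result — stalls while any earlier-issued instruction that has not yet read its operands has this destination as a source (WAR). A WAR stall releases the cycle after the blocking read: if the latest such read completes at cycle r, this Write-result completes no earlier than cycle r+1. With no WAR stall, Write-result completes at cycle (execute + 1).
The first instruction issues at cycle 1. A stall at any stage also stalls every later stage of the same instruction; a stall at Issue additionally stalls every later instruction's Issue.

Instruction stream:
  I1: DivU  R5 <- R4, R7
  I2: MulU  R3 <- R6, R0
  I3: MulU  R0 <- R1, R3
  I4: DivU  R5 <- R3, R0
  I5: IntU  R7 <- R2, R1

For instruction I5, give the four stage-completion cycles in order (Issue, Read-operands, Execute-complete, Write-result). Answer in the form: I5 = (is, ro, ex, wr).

I5 = (12, 13, 14, 15)

[1] I1→DivU
[2] I1 RO · I2→MulU
[3] I2 RO
[6] I2 EX
[7] I2 WR R3
[8] I3→MulU
[9] I1 EX · I3 RO
[10] I1 WR R5
[11] I4→DivU
[12] I3 EX · I5→IntU
[13] I3 WR R0 · I5 RO
[14] I4 RO · I5 EX
[15] I5 WR R7
[21] I4 EX
[22] I4 WR R5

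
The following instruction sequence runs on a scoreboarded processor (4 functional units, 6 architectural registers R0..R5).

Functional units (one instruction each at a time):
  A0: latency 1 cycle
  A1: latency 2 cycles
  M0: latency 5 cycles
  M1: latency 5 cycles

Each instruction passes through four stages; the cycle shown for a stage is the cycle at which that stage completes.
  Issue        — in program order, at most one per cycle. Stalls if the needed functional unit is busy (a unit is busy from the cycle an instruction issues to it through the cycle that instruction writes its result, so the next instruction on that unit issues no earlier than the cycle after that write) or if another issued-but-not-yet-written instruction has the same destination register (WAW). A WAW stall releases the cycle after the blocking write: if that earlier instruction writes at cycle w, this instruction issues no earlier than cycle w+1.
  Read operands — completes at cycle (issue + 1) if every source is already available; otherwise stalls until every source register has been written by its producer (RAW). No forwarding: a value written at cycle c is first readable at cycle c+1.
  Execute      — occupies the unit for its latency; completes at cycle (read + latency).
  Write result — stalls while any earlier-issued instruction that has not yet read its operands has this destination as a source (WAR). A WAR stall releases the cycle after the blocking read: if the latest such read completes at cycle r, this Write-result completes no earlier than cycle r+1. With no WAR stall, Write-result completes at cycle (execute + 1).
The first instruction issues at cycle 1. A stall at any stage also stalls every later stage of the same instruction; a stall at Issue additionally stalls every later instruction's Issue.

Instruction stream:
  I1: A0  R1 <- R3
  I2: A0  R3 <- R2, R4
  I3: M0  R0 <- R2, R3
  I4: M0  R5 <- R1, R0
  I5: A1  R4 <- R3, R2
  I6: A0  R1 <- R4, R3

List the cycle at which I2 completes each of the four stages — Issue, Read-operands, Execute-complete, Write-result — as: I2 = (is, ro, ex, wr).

1) issue 1, read 2, done 3, write 4
2) issue 5, read 6, done 7, write 8  <struct: A0 busy until I1 writes@4>
3) issue 6, read 9, done 14, write 15  <RAW R3: wait I2 write@8>
4) issue 16, read 17, done 22, write 23  <struct: M0 busy until I3 writes@15>
5) issue 17, read 18, done 20, write 21
6) issue 18, read 22, done 23, write 24  <RAW R4: wait I5 write@21>

I2 = (5, 6, 7, 8)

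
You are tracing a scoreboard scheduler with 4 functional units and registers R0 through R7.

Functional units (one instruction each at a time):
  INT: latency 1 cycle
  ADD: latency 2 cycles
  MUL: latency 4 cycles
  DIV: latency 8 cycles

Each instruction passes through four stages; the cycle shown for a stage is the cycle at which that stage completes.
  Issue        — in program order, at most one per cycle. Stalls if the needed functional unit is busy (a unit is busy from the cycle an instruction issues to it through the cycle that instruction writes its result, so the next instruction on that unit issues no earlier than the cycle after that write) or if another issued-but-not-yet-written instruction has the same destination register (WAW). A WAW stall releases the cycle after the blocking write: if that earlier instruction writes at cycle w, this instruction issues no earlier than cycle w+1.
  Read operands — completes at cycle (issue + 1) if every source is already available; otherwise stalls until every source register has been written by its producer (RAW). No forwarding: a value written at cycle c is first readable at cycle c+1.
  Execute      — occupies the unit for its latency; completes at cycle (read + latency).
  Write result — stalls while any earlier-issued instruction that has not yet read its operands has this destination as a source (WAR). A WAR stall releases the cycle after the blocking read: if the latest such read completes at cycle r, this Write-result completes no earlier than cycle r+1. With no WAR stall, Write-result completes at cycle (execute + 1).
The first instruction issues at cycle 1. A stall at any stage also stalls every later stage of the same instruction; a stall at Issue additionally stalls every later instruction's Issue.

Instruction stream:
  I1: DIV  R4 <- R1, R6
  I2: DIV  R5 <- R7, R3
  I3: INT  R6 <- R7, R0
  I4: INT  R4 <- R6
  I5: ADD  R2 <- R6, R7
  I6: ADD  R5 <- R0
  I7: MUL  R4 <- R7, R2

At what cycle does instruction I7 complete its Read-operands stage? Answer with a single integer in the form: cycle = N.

cycle 1: I1 dispatched to DIV
cycle 2: I1 operands ready
cycle 10: I1 complete
cycle 11: R4←I1
cycle 12: I2 dispatched to DIV
cycle 13: I2 operands ready, I3 dispatched to INT
cycle 14: I3 operands ready
cycle 15: I3 complete
cycle 16: R6←I3
cycle 17: I4 dispatched to INT
cycle 18: I4 operands ready, I5 dispatched to ADD
cycle 19: I4 complete, I5 operands ready
cycle 20: R4←I4
cycle 21: I2 complete, I5 complete
cycle 22: R5←I2, R2←I5
cycle 23: I6 dispatched to ADD
cycle 24: I6 operands ready, I7 dispatched to MUL
cycle 25: I7 operands ready
cycle 26: I6 complete
cycle 27: R5←I6
cycle 29: I7 complete
cycle 30: R4←I7

cycle = 25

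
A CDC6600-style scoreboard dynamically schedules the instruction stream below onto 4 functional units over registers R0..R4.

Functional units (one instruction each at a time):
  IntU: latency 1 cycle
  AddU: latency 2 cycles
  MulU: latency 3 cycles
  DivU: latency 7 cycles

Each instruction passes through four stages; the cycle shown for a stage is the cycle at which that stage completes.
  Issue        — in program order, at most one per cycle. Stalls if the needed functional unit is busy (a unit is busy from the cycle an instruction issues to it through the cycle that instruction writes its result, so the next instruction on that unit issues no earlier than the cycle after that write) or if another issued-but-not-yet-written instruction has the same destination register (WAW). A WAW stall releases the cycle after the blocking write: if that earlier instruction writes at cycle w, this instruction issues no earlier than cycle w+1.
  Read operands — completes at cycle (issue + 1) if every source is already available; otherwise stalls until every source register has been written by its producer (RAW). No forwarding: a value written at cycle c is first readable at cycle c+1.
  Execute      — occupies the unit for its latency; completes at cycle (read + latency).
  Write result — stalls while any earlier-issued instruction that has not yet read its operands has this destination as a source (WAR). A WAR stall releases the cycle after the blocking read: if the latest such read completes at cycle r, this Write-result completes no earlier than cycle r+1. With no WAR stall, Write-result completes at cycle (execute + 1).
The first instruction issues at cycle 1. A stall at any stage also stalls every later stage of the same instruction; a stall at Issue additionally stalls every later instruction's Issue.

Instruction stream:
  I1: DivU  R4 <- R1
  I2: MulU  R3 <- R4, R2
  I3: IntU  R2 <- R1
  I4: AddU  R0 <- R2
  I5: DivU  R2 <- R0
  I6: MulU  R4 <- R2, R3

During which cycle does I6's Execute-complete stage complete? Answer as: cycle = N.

[I1] 1/2/9/10
[I2] 2/11/14/15  (RAW R4: wait I1 write@10)
[I3] 3/4/5/12  (WAR R2: wait I2 read@11)
[I4] 4/13/15/16  (RAW R2: wait I3 write@12)
[I5] 13/17/24/25  (WAW R2: wait I3 write@12; RAW R0: wait I4 write@16)
[I6] 16/26/29/30  (struct: MulU busy until I2 writes@15; RAW R2: wait I5 write@25)

cycle = 29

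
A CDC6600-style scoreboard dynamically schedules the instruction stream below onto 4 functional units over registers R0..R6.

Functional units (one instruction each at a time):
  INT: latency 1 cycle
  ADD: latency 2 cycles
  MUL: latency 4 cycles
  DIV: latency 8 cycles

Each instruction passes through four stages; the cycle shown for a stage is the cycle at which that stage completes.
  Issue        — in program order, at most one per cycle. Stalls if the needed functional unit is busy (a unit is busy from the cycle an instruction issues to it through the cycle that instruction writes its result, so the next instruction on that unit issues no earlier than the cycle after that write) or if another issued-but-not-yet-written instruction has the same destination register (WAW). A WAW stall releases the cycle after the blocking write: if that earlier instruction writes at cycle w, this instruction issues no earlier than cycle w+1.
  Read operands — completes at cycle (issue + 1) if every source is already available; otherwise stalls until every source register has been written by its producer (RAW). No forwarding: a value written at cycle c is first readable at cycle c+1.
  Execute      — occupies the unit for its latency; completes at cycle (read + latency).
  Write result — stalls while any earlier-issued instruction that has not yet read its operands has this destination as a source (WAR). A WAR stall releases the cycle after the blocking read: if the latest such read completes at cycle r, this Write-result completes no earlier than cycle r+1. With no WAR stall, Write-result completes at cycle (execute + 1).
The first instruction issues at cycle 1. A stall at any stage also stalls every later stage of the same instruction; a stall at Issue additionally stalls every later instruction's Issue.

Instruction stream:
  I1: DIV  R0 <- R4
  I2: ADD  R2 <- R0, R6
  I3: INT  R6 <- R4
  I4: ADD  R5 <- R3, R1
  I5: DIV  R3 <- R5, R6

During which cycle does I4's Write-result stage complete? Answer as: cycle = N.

I1  is:1  ro:2  ex:10  wr:11
I2  is:2  ro:12  ex:14  wr:15  — RAW R0: wait I1 write@11
I3  is:3  ro:4  ex:5  wr:13  — WAR R6: wait I2 read@12
I4  is:16  ro:17  ex:19  wr:20  — struct: ADD busy until I2 writes@15
I5  is:17  ro:21  ex:29  wr:30  — RAW R5: wait I4 write@20

cycle = 20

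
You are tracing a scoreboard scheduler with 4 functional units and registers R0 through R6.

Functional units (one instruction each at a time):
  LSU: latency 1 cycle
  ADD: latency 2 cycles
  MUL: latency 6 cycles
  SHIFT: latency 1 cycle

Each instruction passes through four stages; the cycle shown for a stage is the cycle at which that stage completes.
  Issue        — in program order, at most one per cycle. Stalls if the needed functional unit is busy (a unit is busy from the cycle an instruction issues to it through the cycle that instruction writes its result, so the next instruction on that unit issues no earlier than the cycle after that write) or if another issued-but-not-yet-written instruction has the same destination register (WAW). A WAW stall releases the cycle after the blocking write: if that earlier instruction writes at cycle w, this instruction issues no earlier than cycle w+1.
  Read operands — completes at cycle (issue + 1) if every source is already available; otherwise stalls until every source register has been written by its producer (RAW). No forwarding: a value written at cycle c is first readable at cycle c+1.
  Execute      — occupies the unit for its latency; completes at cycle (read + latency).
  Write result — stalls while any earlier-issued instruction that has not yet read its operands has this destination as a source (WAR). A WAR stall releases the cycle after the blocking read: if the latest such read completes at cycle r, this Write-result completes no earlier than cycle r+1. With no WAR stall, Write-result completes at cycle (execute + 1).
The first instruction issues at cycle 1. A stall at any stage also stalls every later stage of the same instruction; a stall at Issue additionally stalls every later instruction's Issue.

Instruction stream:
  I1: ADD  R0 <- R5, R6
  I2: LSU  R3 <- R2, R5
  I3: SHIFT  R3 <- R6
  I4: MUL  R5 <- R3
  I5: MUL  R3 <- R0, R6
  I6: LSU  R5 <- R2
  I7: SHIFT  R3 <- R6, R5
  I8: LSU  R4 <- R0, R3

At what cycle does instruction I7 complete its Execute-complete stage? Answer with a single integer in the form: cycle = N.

1) issue 1, read 2, done 4, write 5
2) issue 2, read 3, done 4, write 5
3) issue 6, read 7, done 8, write 9  <WAW R3: wait I2 write@5>
4) issue 7, read 10, done 16, write 17  <RAW R3: wait I3 write@9>
5) issue 18, read 19, done 25, write 26  <struct: MUL busy until I4 writes@17>
6) issue 19, read 20, done 21, write 22
7) issue 27, read 28, done 29, write 30  <WAW R3: wait I5 write@26>
8) issue 28, read 31, done 32, write 33  <RAW R3: wait I7 write@30>

cycle = 29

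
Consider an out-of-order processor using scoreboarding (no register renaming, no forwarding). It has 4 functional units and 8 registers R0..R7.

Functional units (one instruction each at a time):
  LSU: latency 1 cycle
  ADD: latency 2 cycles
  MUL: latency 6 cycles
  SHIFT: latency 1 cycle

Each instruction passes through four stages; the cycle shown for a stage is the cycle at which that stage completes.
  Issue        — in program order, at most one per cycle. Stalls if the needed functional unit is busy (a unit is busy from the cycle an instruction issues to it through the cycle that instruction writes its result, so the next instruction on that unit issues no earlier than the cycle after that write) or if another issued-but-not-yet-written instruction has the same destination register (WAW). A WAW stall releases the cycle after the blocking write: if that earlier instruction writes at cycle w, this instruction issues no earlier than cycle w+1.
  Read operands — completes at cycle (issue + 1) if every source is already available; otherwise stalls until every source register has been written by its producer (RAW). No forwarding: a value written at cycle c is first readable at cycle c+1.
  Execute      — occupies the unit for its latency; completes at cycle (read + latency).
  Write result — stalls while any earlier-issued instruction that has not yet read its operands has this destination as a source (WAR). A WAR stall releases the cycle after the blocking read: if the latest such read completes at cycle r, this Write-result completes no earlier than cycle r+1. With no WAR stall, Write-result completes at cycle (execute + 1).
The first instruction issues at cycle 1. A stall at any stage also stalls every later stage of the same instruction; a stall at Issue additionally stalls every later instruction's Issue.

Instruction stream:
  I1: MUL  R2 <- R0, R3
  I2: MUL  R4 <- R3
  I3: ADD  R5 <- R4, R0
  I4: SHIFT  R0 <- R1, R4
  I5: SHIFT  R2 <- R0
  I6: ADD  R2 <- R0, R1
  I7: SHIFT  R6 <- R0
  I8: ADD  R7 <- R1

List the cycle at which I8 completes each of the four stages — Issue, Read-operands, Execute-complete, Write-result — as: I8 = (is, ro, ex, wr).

I1: IS=1 RO=2 EX=8 WR=9
I2: IS=10 RO=11 EX=17 WR=18  [struct: MUL busy until I1 writes@9]
I3: IS=11 RO=19 EX=21 WR=22  [RAW R4: wait I2 write@18]
I4: IS=12 RO=19 EX=20 WR=21  [RAW R4: wait I2 write@18]
I5: IS=22 RO=23 EX=24 WR=25  [struct: SHIFT busy until I4 writes@21]
I6: IS=26 RO=27 EX=29 WR=30  [WAW R2: wait I5 write@25]
I7: IS=27 RO=28 EX=29 WR=30
I8: IS=31 RO=32 EX=34 WR=35  [struct: ADD busy until I6 writes@30]

I8 = (31, 32, 34, 35)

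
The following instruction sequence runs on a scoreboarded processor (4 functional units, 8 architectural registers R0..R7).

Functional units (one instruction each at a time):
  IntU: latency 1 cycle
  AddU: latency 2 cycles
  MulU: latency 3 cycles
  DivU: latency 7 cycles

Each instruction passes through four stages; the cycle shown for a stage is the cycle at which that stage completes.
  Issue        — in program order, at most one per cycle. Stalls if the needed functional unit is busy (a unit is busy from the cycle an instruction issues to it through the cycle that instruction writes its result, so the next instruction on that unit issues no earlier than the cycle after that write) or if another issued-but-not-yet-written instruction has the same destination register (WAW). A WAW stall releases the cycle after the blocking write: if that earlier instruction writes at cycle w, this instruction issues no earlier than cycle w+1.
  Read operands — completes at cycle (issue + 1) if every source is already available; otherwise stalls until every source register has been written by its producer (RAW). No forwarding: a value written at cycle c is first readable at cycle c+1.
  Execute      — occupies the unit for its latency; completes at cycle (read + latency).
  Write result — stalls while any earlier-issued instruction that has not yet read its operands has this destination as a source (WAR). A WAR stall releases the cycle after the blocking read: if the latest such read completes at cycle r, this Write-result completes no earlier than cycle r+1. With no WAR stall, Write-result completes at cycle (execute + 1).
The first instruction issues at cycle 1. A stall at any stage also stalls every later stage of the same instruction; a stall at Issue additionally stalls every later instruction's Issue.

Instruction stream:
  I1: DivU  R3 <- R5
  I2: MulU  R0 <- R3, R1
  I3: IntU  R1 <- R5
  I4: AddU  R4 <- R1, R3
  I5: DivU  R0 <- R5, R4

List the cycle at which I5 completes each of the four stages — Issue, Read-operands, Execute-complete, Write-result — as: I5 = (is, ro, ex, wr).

I5 = (16, 17, 24, 25)

t=1  I1→DivU
t=2  I1 RO | I2→MulU
t=3  I3→IntU
t=4  I3 RO | I4→AddU
t=5  I3 EX
t=9  I1 EX
t=10  I1 WR R3
t=11  I2 RO
t=12  I3 WR R1
t=13  I4 RO
t=14  I2 EX
t=15  I2 WR R0 | I4 EX
t=16  I4 WR R4 | I5→DivU
t=17  I5 RO
t=24  I5 EX
t=25  I5 WR R0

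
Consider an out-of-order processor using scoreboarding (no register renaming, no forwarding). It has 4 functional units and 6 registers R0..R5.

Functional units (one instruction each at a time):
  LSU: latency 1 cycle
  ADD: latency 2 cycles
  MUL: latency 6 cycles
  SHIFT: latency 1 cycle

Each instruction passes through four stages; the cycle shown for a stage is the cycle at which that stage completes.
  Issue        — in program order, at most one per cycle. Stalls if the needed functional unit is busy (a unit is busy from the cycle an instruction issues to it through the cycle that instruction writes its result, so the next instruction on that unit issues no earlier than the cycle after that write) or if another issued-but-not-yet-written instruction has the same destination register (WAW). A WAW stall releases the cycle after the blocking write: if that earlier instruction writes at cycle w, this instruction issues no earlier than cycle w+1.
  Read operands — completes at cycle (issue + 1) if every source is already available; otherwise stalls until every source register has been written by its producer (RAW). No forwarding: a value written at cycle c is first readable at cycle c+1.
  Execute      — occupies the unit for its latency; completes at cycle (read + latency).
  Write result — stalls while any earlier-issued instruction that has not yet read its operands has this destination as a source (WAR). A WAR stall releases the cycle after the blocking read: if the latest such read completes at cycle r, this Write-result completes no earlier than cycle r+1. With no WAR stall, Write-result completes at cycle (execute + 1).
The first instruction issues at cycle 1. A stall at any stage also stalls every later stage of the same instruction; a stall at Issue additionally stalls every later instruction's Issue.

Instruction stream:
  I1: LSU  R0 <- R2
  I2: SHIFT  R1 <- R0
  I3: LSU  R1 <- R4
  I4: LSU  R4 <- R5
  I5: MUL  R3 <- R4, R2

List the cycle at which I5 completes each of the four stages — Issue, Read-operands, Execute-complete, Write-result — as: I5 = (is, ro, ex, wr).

t=1  I1 dispatched to LSU
t=2  I1 operands ready; I2 dispatched to SHIFT
t=3  I1 complete
t=4  R0←I1
t=5  I2 operands ready
t=6  I2 complete
t=7  R1←I2
t=8  I3 dispatched to LSU
t=9  I3 operands ready
t=10  I3 complete
t=11  R1←I3
t=12  I4 dispatched to LSU
t=13  I4 operands ready; I5 dispatched to MUL
t=14  I4 complete
t=15  R4←I4
t=16  I5 operands ready
t=22  I5 complete
t=23  R3←I5

I5 = (13, 16, 22, 23)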